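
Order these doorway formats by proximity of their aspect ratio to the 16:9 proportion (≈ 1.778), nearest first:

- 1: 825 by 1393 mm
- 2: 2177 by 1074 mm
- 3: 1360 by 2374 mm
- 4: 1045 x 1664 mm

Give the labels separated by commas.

1: 1393/825 ≈ 1.688 → |1.688 − 1.778| = 0.090
2: 2177/1074 ≈ 2.027 → |2.027 − 1.778| = 0.249
3: 2374/1360 ≈ 1.746 → |1.746 − 1.778| = 0.032
4: 1664/1045 ≈ 1.592 → |1.592 − 1.778| = 0.186

3, 1, 4, 2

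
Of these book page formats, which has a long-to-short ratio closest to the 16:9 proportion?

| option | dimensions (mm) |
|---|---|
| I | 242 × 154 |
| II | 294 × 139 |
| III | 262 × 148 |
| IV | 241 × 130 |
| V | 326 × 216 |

III

Target 16:9 ≈ 1.778.
I: 1.571 (Δ0.207)  II: 2.115 (Δ0.337)  III: 1.770 (Δ0.008)  IV: 1.854 (Δ0.076)  V: 1.509 (Δ0.269)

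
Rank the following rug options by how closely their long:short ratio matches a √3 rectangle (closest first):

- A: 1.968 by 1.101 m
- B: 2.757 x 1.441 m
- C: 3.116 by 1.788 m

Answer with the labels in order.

C, A, B

Ratios: A = 1.968 / 1.101 ≈ 1.787; B = 2.757 / 1.441 ≈ 1.913; C = 3.116 / 1.788 ≈ 1.743.
|Δ from 1.732|: A 0.055; B 0.181; C 0.011.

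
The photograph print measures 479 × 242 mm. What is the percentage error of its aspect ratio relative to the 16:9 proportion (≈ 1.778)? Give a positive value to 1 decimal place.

11.3%

Ratio = 479 / 242 ≈ 1.9793.
Ideal 16:9 ≈ 1.7778. |1.9793 − 1.7778| / 1.7778 ≈ 11.33% → 11.3%.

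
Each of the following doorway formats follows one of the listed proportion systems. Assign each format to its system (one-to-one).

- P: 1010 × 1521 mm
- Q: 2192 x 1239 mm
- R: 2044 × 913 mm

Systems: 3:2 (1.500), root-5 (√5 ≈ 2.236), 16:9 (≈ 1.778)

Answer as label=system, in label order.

P=3:2, Q=16:9, R=root-5

Ratios: P ≈ 1.506; Q ≈ 1.769; R ≈ 2.239.
Targets: 3:2 ≈ 1.500; root-5 ≈ 2.236; 16:9 ≈ 1.778.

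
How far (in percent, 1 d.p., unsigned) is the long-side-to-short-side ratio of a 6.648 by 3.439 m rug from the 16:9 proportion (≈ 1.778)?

8.7%

Ratio = 6.648 / 3.439 ≈ 1.9331.
Ideal 16:9 ≈ 1.7778. |1.9331 − 1.7778| / 1.7778 ≈ 8.74% → 8.7%.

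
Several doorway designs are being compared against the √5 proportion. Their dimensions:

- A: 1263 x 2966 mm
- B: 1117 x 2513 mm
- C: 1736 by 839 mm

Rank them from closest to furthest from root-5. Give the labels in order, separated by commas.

Ratios: A = 2966 / 1263 ≈ 2.348; B = 2513 / 1117 ≈ 2.250; C = 1736 / 839 ≈ 2.069.
|Δ from 2.236|: A 0.112; B 0.014; C 0.167.

B, A, C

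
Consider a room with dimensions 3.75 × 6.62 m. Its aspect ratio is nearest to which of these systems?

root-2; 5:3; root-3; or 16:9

16:9

Ratio = 6.62 / 3.75 ≈ 1.765.
Distances: root-2 1.414 (Δ 0.351); 5:3 1.667 (Δ 0.098); root-3 1.732 (Δ 0.033); 16:9 1.778 (Δ 0.013).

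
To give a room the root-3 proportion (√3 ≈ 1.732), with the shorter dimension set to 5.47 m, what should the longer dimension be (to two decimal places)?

root-3 ≈ 1.73205.
Longer side = 5.47 × 1.73205 ≈ 9.4743 → 9.47 m.

9.47 m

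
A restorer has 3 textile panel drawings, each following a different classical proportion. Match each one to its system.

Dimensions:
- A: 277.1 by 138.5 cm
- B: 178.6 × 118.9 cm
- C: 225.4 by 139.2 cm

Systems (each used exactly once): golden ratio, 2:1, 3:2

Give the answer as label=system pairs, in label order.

A=2:1, B=3:2, C=golden ratio

Ratios: A ≈ 2.001; B ≈ 1.502; C ≈ 1.619.
Targets: golden ratio ≈ 1.618; 2:1 ≈ 2.000; 3:2 ≈ 1.500.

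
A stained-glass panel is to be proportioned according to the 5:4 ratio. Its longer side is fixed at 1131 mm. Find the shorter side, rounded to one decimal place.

5:4 = 1.25000.
Shorter side = 1131 ÷ 1.25000 ≈ 904.800 → 904.8 mm.

904.8 mm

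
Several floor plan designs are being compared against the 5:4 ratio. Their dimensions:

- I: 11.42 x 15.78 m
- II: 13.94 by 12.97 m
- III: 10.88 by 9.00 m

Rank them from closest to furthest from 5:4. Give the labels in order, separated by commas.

III, I, II

Ratios: I = 15.78 / 11.42 ≈ 1.382; II = 13.94 / 12.97 ≈ 1.075; III = 10.88 / 9.00 ≈ 1.209.
|Δ from 1.250|: I 0.132; II 0.175; III 0.041.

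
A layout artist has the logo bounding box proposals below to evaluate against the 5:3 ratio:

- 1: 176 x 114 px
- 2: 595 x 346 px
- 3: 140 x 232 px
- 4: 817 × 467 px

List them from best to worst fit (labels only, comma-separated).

Ratios: 1 = 176 / 114 ≈ 1.544; 2 = 595 / 346 ≈ 1.720; 3 = 232 / 140 ≈ 1.657; 4 = 817 / 467 ≈ 1.749.
|Δ from 1.667|: 1 0.123; 2 0.053; 3 0.010; 4 0.082.

3, 2, 4, 1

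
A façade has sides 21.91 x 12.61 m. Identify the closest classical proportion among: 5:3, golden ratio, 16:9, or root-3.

root-3

Ratio = 21.91 / 12.61 ≈ 1.738.
Distances: 5:3 1.667 (Δ 0.071); golden ratio 1.618 (Δ 0.120); 16:9 1.778 (Δ 0.040); root-3 1.732 (Δ 0.006).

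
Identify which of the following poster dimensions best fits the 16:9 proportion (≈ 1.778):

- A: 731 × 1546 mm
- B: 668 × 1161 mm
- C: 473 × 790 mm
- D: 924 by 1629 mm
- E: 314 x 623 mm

D

Ratios (long/short): A ≈ 2.115; B ≈ 1.738; C ≈ 1.670; D ≈ 1.763; E ≈ 1.984.
16:9 ≈ 1.778; option D is nearest (Δ 0.015).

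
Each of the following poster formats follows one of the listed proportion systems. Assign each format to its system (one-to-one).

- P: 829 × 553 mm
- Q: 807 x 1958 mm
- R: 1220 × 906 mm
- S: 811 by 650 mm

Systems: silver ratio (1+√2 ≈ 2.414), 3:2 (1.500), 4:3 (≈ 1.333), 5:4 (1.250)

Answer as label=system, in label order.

P=3:2, Q=silver ratio, R=4:3, S=5:4

Ratios: P ≈ 1.499; Q ≈ 2.426; R ≈ 1.347; S ≈ 1.248.
Targets: silver ratio ≈ 2.414; 3:2 ≈ 1.500; 4:3 ≈ 1.333; 5:4 ≈ 1.250.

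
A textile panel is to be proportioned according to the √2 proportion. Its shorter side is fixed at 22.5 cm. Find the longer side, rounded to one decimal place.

root-2 ≈ 1.41421.
Longer side = 22.5 × 1.41421 ≈ 31.820 → 31.8 cm.

31.8 cm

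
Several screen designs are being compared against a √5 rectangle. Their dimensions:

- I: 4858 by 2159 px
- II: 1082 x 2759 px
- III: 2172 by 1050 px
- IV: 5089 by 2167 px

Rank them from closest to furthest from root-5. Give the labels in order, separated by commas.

Ratios: I = 4858 / 2159 ≈ 2.250; II = 2759 / 1082 ≈ 2.550; III = 2172 / 1050 ≈ 2.069; IV = 5089 / 2167 ≈ 2.348.
|Δ from 2.236|: I 0.014; II 0.314; III 0.167; IV 0.112.

I, IV, III, II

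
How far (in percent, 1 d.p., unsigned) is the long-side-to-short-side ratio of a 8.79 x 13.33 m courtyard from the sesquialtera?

1.1%

Ratio = 13.33 / 8.79 ≈ 1.5165.
Ideal 3:2 = 1.5000. |1.5165 − 1.5000| / 1.5000 ≈ 1.10% → 1.1%.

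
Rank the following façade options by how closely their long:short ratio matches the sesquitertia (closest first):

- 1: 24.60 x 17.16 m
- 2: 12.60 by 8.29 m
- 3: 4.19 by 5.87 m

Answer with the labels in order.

3, 1, 2

Ratios: 1 = 24.60 / 17.16 ≈ 1.434; 2 = 12.60 / 8.29 ≈ 1.520; 3 = 5.87 / 4.19 ≈ 1.401.
|Δ from 1.333|: 1 0.101; 2 0.187; 3 0.068.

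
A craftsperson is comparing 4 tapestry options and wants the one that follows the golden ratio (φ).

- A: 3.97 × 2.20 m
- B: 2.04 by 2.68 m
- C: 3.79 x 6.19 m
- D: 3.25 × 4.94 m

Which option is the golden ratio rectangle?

Target golden ratio ≈ 1.618.
A: 1.805 (Δ0.187)  B: 1.314 (Δ0.304)  C: 1.633 (Δ0.015)  D: 1.520 (Δ0.098)

C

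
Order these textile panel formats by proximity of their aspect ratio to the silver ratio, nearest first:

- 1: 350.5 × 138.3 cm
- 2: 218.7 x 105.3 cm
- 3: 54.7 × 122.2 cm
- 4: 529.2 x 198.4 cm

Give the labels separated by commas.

1, 3, 4, 2

Ratios: 1 = 350.5 / 138.3 ≈ 2.534; 2 = 218.7 / 105.3 ≈ 2.077; 3 = 122.2 / 54.7 ≈ 2.234; 4 = 529.2 / 198.4 ≈ 2.667.
|Δ from 2.414|: 1 0.120; 2 0.337; 3 0.180; 4 0.253.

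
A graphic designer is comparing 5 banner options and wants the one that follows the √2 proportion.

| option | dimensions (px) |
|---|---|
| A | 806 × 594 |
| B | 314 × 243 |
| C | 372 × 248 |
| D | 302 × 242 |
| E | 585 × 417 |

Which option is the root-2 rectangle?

E

Ratios (long/short): A ≈ 1.357; B ≈ 1.292; C ≈ 1.500; D ≈ 1.248; E ≈ 1.403.
root-2 ≈ 1.414; option E is nearest (Δ 0.011).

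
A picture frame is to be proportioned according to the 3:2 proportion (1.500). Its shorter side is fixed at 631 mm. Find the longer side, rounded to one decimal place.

3:2 = 1.50000.
Longer side = 631 × 1.50000 ≈ 946.500 → 946.5 mm.

946.5 mm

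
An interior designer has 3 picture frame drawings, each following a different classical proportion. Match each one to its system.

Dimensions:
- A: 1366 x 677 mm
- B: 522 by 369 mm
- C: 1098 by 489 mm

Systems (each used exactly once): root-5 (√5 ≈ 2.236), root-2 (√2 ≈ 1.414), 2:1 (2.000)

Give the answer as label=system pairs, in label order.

A=2:1, B=root-2, C=root-5

Ratios: A ≈ 2.018; B ≈ 1.415; C ≈ 2.245.
Targets: root-5 ≈ 2.236; root-2 ≈ 1.414; 2:1 ≈ 2.000.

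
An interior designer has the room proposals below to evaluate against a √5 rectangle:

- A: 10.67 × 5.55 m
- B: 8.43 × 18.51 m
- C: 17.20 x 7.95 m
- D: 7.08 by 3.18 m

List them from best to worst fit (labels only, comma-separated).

D, B, C, A

Ratios: A = 10.67 / 5.55 ≈ 1.923; B = 18.51 / 8.43 ≈ 2.196; C = 17.20 / 7.95 ≈ 2.164; D = 7.08 / 3.18 ≈ 2.226.
|Δ from 2.236|: A 0.313; B 0.040; C 0.072; D 0.010.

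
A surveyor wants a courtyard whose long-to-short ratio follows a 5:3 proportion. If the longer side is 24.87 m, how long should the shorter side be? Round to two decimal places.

14.92 m

5:3 ≈ 1.66667.
Shorter side = 24.87 ÷ 1.66667 ≈ 14.9220 → 14.92 m.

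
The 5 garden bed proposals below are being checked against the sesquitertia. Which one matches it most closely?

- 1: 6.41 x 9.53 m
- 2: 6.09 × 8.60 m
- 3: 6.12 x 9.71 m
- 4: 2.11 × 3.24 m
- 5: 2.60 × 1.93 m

5

Ratios (long/short): 1 ≈ 1.487; 2 ≈ 1.412; 3 ≈ 1.587; 4 ≈ 1.536; 5 ≈ 1.347.
4:3 ≈ 1.333; option 5 is nearest (Δ 0.014).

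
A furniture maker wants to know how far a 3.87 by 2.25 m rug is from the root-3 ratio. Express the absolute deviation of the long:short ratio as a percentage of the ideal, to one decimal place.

0.7%

Ratio = 3.87 / 2.25 ≈ 1.7200.
Ideal root-3 ≈ 1.7321. |1.7200 − 1.7321| / 1.7321 ≈ 0.70% → 0.7%.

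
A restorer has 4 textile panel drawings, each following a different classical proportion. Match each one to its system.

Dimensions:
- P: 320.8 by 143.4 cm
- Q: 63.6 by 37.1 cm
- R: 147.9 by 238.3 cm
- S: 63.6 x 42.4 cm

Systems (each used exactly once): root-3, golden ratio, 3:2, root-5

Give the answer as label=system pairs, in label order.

P=root-5, Q=root-3, R=golden ratio, S=3:2

Ratios: P ≈ 2.237; Q ≈ 1.714; R ≈ 1.611; S ≈ 1.500.
Targets: root-3 ≈ 1.732; golden ratio ≈ 1.618; 3:2 ≈ 1.500; root-5 ≈ 2.236.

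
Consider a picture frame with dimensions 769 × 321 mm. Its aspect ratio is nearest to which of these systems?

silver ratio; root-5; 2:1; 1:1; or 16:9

Ratio = 769 / 321 ≈ 2.396.
Distances: silver ratio 2.414 (Δ 0.018); root-5 2.236 (Δ 0.160); 2:1 2.000 (Δ 0.396); 1:1 1.000 (Δ 1.396); 16:9 1.778 (Δ 0.618).

silver ratio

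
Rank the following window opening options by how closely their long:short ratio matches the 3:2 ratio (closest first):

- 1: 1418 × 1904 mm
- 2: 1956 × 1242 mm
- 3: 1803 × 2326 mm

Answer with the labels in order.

Ratios: 1 = 1904 / 1418 ≈ 1.343; 2 = 1956 / 1242 ≈ 1.575; 3 = 2326 / 1803 ≈ 1.290.
|Δ from 1.500|: 1 0.157; 2 0.075; 3 0.210.

2, 1, 3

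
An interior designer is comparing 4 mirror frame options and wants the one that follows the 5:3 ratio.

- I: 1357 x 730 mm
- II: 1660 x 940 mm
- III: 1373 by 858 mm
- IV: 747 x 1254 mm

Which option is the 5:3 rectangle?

Target 5:3 ≈ 1.667.
I: 1.859 (Δ0.192)  II: 1.766 (Δ0.099)  III: 1.600 (Δ0.067)  IV: 1.679 (Δ0.012)

IV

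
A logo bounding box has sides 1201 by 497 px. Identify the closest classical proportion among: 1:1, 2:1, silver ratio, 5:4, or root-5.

silver ratio

1201/497 ≈ 2.416. Nearest candidates are silver ratio (2.414, off by 0.002) and root-5 (2.236, off by 0.180).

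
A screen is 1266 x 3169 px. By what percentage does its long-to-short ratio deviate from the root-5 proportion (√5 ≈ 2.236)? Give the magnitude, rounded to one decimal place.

11.9%

Ratio = 3169 / 1266 ≈ 2.5032.
Ideal root-5 ≈ 2.2361. |2.5032 − 2.2361| / 2.2361 ≈ 11.94% → 11.9%.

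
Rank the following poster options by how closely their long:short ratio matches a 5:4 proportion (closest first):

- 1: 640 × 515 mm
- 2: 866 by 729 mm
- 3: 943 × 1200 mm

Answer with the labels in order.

1, 3, 2

Ratios: 1 = 640 / 515 ≈ 1.243; 2 = 866 / 729 ≈ 1.188; 3 = 1200 / 943 ≈ 1.273.
|Δ from 1.250|: 1 0.007; 2 0.062; 3 0.023.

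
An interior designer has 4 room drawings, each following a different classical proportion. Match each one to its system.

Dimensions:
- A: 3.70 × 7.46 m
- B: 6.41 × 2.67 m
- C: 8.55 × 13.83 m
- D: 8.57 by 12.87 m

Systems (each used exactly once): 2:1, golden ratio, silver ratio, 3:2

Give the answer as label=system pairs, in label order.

Ratios: A ≈ 2.016; B ≈ 2.401; C ≈ 1.618; D ≈ 1.502.
Targets: 2:1 ≈ 2.000; golden ratio ≈ 1.618; silver ratio ≈ 2.414; 3:2 ≈ 1.500.

A=2:1, B=silver ratio, C=golden ratio, D=3:2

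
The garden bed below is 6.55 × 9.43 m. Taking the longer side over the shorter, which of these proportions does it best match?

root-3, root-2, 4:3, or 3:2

9.43/6.55 ≈ 1.440. Nearest candidates are root-2 (1.414, off by 0.026) and 3:2 (1.500, off by 0.060).

root-2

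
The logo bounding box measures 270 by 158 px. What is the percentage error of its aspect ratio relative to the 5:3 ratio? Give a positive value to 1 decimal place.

Ratio = 270 / 158 ≈ 1.7089.
Ideal 5:3 ≈ 1.6667. |1.7089 − 1.6667| / 1.6667 ≈ 2.53% → 2.5%.

2.5%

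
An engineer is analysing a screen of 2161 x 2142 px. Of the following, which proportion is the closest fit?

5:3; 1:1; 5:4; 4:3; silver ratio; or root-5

Ratio = 2161 / 2142 ≈ 1.009.
Distances: 5:3 1.667 (Δ 0.658); 1:1 1.000 (Δ 0.009); 5:4 1.250 (Δ 0.241); 4:3 1.333 (Δ 0.324); silver ratio 2.414 (Δ 1.405); root-5 2.236 (Δ 1.227).

1:1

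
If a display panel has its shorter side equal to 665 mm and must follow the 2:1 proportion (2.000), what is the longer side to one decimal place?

1330.0 mm

2:1 = 2.00000.
Longer side = 665 × 2.00000 ≈ 1330.000 → 1330.0 mm.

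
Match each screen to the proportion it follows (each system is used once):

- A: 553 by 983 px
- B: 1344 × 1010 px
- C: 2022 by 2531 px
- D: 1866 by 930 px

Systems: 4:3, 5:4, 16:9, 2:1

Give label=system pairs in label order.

A = 983/553 ≈ 1.778 → 16:9 (1.778)
B = 1344/1010 ≈ 1.331 → 4:3 (1.333)
C = 2531/2022 ≈ 1.252 → 5:4 (1.250)
D = 1866/930 ≈ 2.006 → 2:1 (2.000)

A=16:9, B=4:3, C=5:4, D=2:1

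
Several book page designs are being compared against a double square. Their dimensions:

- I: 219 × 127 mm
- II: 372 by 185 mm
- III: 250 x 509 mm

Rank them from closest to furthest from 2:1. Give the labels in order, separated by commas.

II, III, I

I: 219/127 ≈ 1.724 → |1.724 − 2.000| = 0.276
II: 372/185 ≈ 2.011 → |2.011 − 2.000| = 0.011
III: 509/250 ≈ 2.036 → |2.036 − 2.000| = 0.036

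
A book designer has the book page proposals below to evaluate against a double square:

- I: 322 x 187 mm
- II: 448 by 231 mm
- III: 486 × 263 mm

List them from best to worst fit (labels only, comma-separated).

II, III, I

Ratios: I = 322 / 187 ≈ 1.722; II = 448 / 231 ≈ 1.939; III = 486 / 263 ≈ 1.848.
|Δ from 2.000|: I 0.278; II 0.061; III 0.152.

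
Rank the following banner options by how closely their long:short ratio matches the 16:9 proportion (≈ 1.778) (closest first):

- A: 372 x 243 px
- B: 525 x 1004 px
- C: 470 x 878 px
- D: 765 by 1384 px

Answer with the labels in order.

D, C, B, A

Ratios: A = 372 / 243 ≈ 1.531; B = 1004 / 525 ≈ 1.912; C = 878 / 470 ≈ 1.868; D = 1384 / 765 ≈ 1.809.
|Δ from 1.778|: A 0.247; B 0.134; C 0.090; D 0.031.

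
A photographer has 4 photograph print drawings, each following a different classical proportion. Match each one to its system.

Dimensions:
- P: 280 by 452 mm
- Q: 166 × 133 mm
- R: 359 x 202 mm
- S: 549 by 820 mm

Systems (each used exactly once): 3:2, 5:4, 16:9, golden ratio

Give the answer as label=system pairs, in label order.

Ratios: P ≈ 1.614; Q ≈ 1.248; R ≈ 1.777; S ≈ 1.494.
Targets: 3:2 ≈ 1.500; 5:4 ≈ 1.250; 16:9 ≈ 1.778; golden ratio ≈ 1.618.

P=golden ratio, Q=5:4, R=16:9, S=3:2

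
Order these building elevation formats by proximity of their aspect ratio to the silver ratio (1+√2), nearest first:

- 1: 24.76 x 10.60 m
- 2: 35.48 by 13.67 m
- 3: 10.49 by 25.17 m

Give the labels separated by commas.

3, 1, 2

1: 24.76/10.60 ≈ 2.336 → |2.336 − 2.414| = 0.078
2: 35.48/13.67 ≈ 2.595 → |2.595 − 2.414| = 0.181
3: 25.17/10.49 ≈ 2.399 → |2.399 − 2.414| = 0.015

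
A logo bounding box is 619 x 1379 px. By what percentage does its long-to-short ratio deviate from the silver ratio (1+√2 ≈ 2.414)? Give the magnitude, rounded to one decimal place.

7.7%

Ratio = 1379 / 619 ≈ 2.2278.
Ideal silver ratio ≈ 2.4142. |2.2278 − 2.4142| / 2.4142 ≈ 7.72% → 7.7%.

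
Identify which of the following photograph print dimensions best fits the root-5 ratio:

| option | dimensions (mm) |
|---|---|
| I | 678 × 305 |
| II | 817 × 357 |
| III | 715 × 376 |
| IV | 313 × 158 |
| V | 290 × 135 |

I

Target root-5 ≈ 2.236.
I: 2.223 (Δ0.013)  II: 2.289 (Δ0.053)  III: 1.902 (Δ0.334)  IV: 1.981 (Δ0.255)  V: 2.148 (Δ0.088)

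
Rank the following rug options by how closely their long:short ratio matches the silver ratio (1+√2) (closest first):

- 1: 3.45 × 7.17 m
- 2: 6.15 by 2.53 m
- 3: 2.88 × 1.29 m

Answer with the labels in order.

1: 7.17/3.45 ≈ 2.078 → |2.078 − 2.414| = 0.336
2: 6.15/2.53 ≈ 2.431 → |2.431 − 2.414| = 0.017
3: 2.88/1.29 ≈ 2.233 → |2.233 − 2.414| = 0.181

2, 3, 1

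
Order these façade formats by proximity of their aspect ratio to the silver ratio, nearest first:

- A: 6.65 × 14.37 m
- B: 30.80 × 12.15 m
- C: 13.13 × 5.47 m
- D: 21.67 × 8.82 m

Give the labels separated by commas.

Ratios: A = 14.37 / 6.65 ≈ 2.161; B = 30.80 / 12.15 ≈ 2.535; C = 13.13 / 5.47 ≈ 2.400; D = 21.67 / 8.82 ≈ 2.457.
|Δ from 2.414|: A 0.253; B 0.121; C 0.014; D 0.043.

C, D, B, A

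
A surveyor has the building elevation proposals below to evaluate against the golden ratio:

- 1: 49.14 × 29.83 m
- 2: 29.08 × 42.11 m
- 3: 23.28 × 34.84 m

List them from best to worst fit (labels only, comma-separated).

1: 49.14/29.83 ≈ 1.647 → |1.647 − 1.618| = 0.029
2: 42.11/29.08 ≈ 1.448 → |1.448 − 1.618| = 0.170
3: 34.84/23.28 ≈ 1.497 → |1.497 − 1.618| = 0.121

1, 3, 2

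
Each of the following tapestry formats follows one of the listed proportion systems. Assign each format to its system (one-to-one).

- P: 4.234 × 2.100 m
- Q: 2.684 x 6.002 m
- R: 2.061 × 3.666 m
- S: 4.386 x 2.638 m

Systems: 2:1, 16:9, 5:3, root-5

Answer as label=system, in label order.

Ratios: P ≈ 2.016; Q ≈ 2.236; R ≈ 1.779; S ≈ 1.663.
Targets: 2:1 ≈ 2.000; 16:9 ≈ 1.778; 5:3 ≈ 1.667; root-5 ≈ 2.236.

P=2:1, Q=root-5, R=16:9, S=5:3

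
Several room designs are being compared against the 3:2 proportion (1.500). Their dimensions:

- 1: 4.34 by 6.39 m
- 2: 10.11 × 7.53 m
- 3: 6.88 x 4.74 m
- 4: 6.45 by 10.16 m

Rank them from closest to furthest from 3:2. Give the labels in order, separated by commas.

1, 3, 4, 2

Ratios: 1 = 6.39 / 4.34 ≈ 1.472; 2 = 10.11 / 7.53 ≈ 1.343; 3 = 6.88 / 4.74 ≈ 1.451; 4 = 10.16 / 6.45 ≈ 1.575.
|Δ from 1.500|: 1 0.028; 2 0.157; 3 0.049; 4 0.075.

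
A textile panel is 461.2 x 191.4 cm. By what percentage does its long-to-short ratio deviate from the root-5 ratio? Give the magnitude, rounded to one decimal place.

Ratio = 461.2 / 191.4 ≈ 2.4096.
Ideal root-5 ≈ 2.2361. |2.4096 − 2.2361| / 2.2361 ≈ 7.76% → 7.8%.

7.8%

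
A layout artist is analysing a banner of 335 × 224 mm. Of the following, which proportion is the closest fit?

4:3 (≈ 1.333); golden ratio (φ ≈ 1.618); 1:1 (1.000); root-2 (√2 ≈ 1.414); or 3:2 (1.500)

335/224 ≈ 1.496. Nearest candidates are 3:2 (1.500, off by 0.004) and root-2 (1.414, off by 0.082).

3:2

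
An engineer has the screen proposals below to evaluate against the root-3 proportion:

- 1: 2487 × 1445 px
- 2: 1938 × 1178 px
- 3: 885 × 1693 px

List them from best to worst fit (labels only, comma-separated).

1, 2, 3

1: 2487/1445 ≈ 1.721 → |1.721 − 1.732| = 0.011
2: 1938/1178 ≈ 1.645 → |1.645 − 1.732| = 0.087
3: 1693/885 ≈ 1.913 → |1.913 − 1.732| = 0.181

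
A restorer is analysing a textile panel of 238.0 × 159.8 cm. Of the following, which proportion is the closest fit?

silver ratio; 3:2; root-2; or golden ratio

238.0/159.8 ≈ 1.489. Nearest candidates are 3:2 (1.500, off by 0.011) and root-2 (1.414, off by 0.075).

3:2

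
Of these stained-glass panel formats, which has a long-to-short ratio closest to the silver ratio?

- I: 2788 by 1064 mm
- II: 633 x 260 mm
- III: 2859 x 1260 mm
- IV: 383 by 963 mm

Ratios (long/short): I ≈ 2.620; II ≈ 2.435; III ≈ 2.269; IV ≈ 2.514.
silver ratio ≈ 2.414; option II is nearest (Δ 0.021).

II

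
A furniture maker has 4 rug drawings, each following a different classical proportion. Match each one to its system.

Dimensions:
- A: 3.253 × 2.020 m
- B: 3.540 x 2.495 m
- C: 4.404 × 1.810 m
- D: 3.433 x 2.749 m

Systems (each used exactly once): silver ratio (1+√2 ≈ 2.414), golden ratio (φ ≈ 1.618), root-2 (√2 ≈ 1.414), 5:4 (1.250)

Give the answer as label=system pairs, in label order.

Ratios: A ≈ 1.610; B ≈ 1.419; C ≈ 2.433; D ≈ 1.249.
Targets: silver ratio ≈ 2.414; golden ratio ≈ 1.618; root-2 ≈ 1.414; 5:4 ≈ 1.250.

A=golden ratio, B=root-2, C=silver ratio, D=5:4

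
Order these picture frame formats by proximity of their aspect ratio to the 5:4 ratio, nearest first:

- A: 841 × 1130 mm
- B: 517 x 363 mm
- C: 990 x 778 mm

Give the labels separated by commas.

C, A, B

Ratios: A = 1130 / 841 ≈ 1.344; B = 517 / 363 ≈ 1.424; C = 990 / 778 ≈ 1.272.
|Δ from 1.250|: A 0.094; B 0.174; C 0.022.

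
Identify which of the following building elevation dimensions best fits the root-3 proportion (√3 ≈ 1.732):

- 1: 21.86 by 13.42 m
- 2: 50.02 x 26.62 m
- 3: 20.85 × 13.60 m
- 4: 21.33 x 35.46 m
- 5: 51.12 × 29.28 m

Target root-3 ≈ 1.732.
1: 1.629 (Δ0.103)  2: 1.879 (Δ0.147)  3: 1.533 (Δ0.199)  4: 1.662 (Δ0.070)  5: 1.746 (Δ0.014)

5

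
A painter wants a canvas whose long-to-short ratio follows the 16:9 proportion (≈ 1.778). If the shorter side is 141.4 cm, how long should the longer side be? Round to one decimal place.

251.4 cm

16:9 ≈ 1.77778.
Longer side = 141.4 × 1.77778 ≈ 251.378 → 251.4 cm.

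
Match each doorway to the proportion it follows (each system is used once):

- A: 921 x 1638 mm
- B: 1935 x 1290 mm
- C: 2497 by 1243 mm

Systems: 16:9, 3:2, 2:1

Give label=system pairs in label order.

A=16:9, B=3:2, C=2:1

A = 1638/921 ≈ 1.779 → 16:9 (1.778)
B = 1935/1290 ≈ 1.500 → 3:2 (1.500)
C = 2497/1243 ≈ 2.009 → 2:1 (2.000)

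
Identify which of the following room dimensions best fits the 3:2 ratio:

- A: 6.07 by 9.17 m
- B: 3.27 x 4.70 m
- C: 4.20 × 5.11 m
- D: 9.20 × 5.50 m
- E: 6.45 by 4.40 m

Ratios (long/short): A ≈ 1.511; B ≈ 1.437; C ≈ 1.217; D ≈ 1.673; E ≈ 1.466.
3:2 ≈ 1.500; option A is nearest (Δ 0.011).

A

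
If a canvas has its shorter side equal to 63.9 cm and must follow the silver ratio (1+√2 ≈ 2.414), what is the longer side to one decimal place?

silver ratio ≈ 2.41421.
Longer side = 63.9 × 2.41421 ≈ 154.268 → 154.3 cm.

154.3 cm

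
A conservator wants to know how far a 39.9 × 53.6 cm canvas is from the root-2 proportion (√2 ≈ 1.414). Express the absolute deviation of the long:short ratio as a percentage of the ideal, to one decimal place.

Ratio = 53.6 / 39.9 ≈ 1.3434.
Ideal root-2 ≈ 1.4142. |1.3434 − 1.4142| / 1.4142 ≈ 5.01% → 5.0%.

5.0%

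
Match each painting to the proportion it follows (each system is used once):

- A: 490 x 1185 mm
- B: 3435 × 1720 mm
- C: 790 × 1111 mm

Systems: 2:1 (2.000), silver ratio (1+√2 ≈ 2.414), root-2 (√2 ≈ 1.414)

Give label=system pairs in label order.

A=silver ratio, B=2:1, C=root-2

A = 1185/490 ≈ 2.418 → silver ratio (2.414)
B = 3435/1720 ≈ 1.997 → 2:1 (2.000)
C = 1111/790 ≈ 1.406 → root-2 (1.414)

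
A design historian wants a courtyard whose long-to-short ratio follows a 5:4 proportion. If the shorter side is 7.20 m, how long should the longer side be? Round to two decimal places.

5:4 = 1.25000.
Longer side = 7.20 × 1.25000 ≈ 9.0000 → 9.00 m.

9.00 m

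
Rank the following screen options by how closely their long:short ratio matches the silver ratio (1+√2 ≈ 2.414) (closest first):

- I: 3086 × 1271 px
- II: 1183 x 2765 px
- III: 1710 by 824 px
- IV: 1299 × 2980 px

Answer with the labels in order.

Ratios: I = 3086 / 1271 ≈ 2.428; II = 2765 / 1183 ≈ 2.337; III = 1710 / 824 ≈ 2.075; IV = 2980 / 1299 ≈ 2.294.
|Δ from 2.414|: I 0.014; II 0.077; III 0.339; IV 0.120.

I, II, IV, III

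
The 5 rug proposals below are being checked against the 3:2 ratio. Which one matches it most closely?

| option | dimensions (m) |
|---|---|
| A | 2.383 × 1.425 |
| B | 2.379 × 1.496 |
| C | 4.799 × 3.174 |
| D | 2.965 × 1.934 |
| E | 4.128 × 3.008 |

C

Ratios (long/short): A ≈ 1.672; B ≈ 1.590; C ≈ 1.512; D ≈ 1.533; E ≈ 1.372.
3:2 ≈ 1.500; option C is nearest (Δ 0.012).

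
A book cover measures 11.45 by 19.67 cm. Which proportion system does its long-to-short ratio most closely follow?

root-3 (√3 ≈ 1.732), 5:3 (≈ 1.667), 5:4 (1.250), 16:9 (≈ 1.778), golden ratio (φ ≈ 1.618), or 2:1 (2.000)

root-3

Ratio = 19.67 / 11.45 ≈ 1.718.
Distances: root-3 1.732 (Δ 0.014); 5:3 1.667 (Δ 0.051); 5:4 1.250 (Δ 0.468); 16:9 1.778 (Δ 0.060); golden ratio 1.618 (Δ 0.100); 2:1 2.000 (Δ 0.282).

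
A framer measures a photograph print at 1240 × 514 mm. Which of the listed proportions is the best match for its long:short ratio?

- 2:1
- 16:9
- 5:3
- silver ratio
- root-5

silver ratio

1240/514 ≈ 2.412. Nearest candidates are silver ratio (2.414, off by 0.002) and root-5 (2.236, off by 0.176).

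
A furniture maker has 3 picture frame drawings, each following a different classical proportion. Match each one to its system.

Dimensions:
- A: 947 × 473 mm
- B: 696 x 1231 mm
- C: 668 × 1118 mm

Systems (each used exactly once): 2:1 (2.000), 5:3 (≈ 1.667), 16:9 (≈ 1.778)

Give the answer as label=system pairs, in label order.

A=2:1, B=16:9, C=5:3

A = 947/473 ≈ 2.002 → 2:1 (2.000)
B = 1231/696 ≈ 1.769 → 16:9 (1.778)
C = 1118/668 ≈ 1.674 → 5:3 (1.667)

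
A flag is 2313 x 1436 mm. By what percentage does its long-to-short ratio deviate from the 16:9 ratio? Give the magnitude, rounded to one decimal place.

9.4%

Ratio = 2313 / 1436 ≈ 1.6107.
Ideal 16:9 ≈ 1.7778. |1.6107 − 1.7778| / 1.7778 ≈ 9.40% → 9.4%.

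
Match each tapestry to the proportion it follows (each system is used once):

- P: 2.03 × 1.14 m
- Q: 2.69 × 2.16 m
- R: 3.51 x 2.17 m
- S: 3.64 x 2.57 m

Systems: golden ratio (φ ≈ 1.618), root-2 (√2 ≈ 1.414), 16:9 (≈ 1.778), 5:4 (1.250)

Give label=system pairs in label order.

P=16:9, Q=5:4, R=golden ratio, S=root-2

P = 2.03/1.14 ≈ 1.781 → 16:9 (1.778)
Q = 2.69/2.16 ≈ 1.245 → 5:4 (1.250)
R = 3.51/2.17 ≈ 1.618 → golden ratio (1.618)
S = 3.64/2.57 ≈ 1.416 → root-2 (1.414)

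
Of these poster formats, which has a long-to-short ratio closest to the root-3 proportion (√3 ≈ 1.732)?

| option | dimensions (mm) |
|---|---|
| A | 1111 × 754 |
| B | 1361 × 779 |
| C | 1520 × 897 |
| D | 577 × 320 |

B

Target root-3 ≈ 1.732.
A: 1.473 (Δ0.259)  B: 1.747 (Δ0.015)  C: 1.695 (Δ0.037)  D: 1.803 (Δ0.071)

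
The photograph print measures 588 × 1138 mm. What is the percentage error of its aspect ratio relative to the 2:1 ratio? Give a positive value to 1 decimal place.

3.2%

Ratio = 1138 / 588 ≈ 1.9354.
Ideal 2:1 = 2.0000. |1.9354 − 2.0000| / 2.0000 ≈ 3.23% → 3.2%.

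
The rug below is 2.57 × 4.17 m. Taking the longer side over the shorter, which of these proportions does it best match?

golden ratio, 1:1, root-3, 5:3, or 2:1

Ratio = 4.17 / 2.57 ≈ 1.623.
Distances: golden ratio 1.618 (Δ 0.005); 1:1 1.000 (Δ 0.623); root-3 1.732 (Δ 0.109); 5:3 1.667 (Δ 0.044); 2:1 2.000 (Δ 0.377).

golden ratio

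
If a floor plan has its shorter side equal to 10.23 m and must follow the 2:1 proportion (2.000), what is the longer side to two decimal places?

20.46 m

2:1 = 2.00000.
Longer side = 10.23 × 2.00000 ≈ 20.4600 → 20.46 m.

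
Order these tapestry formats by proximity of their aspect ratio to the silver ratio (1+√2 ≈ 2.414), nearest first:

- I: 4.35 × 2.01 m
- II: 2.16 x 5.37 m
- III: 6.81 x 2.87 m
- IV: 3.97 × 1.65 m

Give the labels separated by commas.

IV, III, II, I

Ratios: I = 4.35 / 2.01 ≈ 2.164; II = 5.37 / 2.16 ≈ 2.486; III = 6.81 / 2.87 ≈ 2.373; IV = 3.97 / 1.65 ≈ 2.406.
|Δ from 2.414|: I 0.250; II 0.072; III 0.041; IV 0.008.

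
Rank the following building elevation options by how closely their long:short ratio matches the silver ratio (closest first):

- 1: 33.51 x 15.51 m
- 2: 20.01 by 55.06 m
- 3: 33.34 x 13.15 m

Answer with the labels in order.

3, 1, 2

Ratios: 1 = 33.51 / 15.51 ≈ 2.161; 2 = 55.06 / 20.01 ≈ 2.752; 3 = 33.34 / 13.15 ≈ 2.535.
|Δ from 2.414|: 1 0.253; 2 0.338; 3 0.121.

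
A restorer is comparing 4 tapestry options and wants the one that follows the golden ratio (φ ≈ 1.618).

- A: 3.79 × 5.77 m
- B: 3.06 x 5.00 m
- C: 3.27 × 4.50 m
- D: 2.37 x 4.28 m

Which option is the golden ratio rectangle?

Target golden ratio ≈ 1.618.
A: 1.522 (Δ0.096)  B: 1.634 (Δ0.016)  C: 1.376 (Δ0.242)  D: 1.806 (Δ0.188)

B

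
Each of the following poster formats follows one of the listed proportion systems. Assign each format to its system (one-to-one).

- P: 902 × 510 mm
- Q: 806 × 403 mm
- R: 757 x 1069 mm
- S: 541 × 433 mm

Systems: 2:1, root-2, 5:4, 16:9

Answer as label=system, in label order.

P = 902/510 ≈ 1.769 → 16:9 (1.778)
Q = 806/403 ≈ 2.000 → 2:1 (2.000)
R = 1069/757 ≈ 1.412 → root-2 (1.414)
S = 541/433 ≈ 1.249 → 5:4 (1.250)

P=16:9, Q=2:1, R=root-2, S=5:4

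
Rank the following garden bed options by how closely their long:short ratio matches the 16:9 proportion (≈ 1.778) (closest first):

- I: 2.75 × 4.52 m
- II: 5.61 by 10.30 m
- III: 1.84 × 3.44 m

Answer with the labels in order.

II, III, I

I: 4.52/2.75 ≈ 1.644 → |1.644 − 1.778| = 0.134
II: 10.30/5.61 ≈ 1.836 → |1.836 − 1.778| = 0.058
III: 3.44/1.84 ≈ 1.870 → |1.870 − 1.778| = 0.092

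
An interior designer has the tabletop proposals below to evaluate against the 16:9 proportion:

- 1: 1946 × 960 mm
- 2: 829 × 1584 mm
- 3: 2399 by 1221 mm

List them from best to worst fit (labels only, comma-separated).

1: 1946/960 ≈ 2.027 → |2.027 − 1.778| = 0.249
2: 1584/829 ≈ 1.911 → |1.911 − 1.778| = 0.133
3: 2399/1221 ≈ 1.965 → |1.965 − 1.778| = 0.187

2, 3, 1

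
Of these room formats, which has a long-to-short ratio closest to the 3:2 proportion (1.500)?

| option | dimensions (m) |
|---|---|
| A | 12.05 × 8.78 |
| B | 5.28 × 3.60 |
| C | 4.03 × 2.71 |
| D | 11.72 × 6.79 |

Ratios (long/short): A ≈ 1.372; B ≈ 1.467; C ≈ 1.487; D ≈ 1.726.
3:2 ≈ 1.500; option C is nearest (Δ 0.013).

C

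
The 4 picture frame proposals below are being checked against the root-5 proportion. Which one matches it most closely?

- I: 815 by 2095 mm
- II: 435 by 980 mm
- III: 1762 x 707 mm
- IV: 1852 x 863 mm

Ratios (long/short): I ≈ 2.571; II ≈ 2.253; III ≈ 2.492; IV ≈ 2.146.
root-5 ≈ 2.236; option II is nearest (Δ 0.017).

II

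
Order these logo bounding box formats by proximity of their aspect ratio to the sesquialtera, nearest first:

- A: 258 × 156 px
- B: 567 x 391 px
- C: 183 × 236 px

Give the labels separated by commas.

A: 258/156 ≈ 1.654 → |1.654 − 1.500| = 0.154
B: 567/391 ≈ 1.450 → |1.450 − 1.500| = 0.050
C: 236/183 ≈ 1.290 → |1.290 − 1.500| = 0.210

B, A, C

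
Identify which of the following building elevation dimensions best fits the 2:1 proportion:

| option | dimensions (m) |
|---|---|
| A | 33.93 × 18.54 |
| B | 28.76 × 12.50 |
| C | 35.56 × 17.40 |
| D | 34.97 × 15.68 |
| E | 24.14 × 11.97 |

E

Target 2:1 ≈ 2.000.
A: 1.830 (Δ0.170)  B: 2.301 (Δ0.301)  C: 2.044 (Δ0.044)  D: 2.230 (Δ0.230)  E: 2.017 (Δ0.017)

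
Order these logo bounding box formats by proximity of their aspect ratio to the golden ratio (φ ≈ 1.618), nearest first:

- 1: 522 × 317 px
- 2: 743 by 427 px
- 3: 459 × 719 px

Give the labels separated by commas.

Ratios: 1 = 522 / 317 ≈ 1.647; 2 = 743 / 427 ≈ 1.740; 3 = 719 / 459 ≈ 1.566.
|Δ from 1.618|: 1 0.029; 2 0.122; 3 0.052.

1, 3, 2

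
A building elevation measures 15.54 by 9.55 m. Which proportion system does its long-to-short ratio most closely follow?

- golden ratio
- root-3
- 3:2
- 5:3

golden ratio

Ratio = 15.54 / 9.55 ≈ 1.627.
Distances: golden ratio 1.618 (Δ 0.009); root-3 1.732 (Δ 0.105); 3:2 1.500 (Δ 0.127); 5:3 1.667 (Δ 0.040).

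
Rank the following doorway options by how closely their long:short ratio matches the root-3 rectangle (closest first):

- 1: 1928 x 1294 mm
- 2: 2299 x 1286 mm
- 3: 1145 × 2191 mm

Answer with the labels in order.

1: 1928/1294 ≈ 1.490 → |1.490 − 1.732| = 0.242
2: 2299/1286 ≈ 1.788 → |1.788 − 1.732| = 0.056
3: 2191/1145 ≈ 1.914 → |1.914 − 1.732| = 0.182

2, 3, 1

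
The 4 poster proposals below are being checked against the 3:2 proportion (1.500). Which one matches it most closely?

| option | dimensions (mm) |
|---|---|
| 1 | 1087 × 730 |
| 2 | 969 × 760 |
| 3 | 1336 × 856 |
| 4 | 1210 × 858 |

Target 3:2 ≈ 1.500.
1: 1.489 (Δ0.011)  2: 1.275 (Δ0.225)  3: 1.561 (Δ0.061)  4: 1.410 (Δ0.090)

1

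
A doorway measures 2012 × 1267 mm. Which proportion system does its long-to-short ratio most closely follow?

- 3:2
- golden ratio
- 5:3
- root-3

Ratio = 2012 / 1267 ≈ 1.588.
Distances: 3:2 1.500 (Δ 0.088); golden ratio 1.618 (Δ 0.030); 5:3 1.667 (Δ 0.079); root-3 1.732 (Δ 0.144).

golden ratio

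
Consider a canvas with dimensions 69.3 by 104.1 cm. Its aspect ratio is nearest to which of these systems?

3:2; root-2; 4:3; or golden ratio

3:2

104.1/69.3 ≈ 1.502. Nearest candidates are 3:2 (1.500, off by 0.002) and root-2 (1.414, off by 0.088).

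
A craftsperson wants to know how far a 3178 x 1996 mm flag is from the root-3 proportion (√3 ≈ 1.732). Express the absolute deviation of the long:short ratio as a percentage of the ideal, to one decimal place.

Ratio = 3178 / 1996 ≈ 1.5922.
Ideal root-3 ≈ 1.7321. |1.5922 − 1.7321| / 1.7321 ≈ 8.08% → 8.1%.

8.1%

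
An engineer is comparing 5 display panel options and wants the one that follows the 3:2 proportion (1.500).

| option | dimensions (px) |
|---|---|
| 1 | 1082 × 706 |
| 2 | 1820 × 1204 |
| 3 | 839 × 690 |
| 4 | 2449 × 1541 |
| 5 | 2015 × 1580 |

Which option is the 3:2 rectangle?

Target 3:2 ≈ 1.500.
1: 1.533 (Δ0.033)  2: 1.512 (Δ0.012)  3: 1.216 (Δ0.284)  4: 1.589 (Δ0.089)  5: 1.275 (Δ0.225)

2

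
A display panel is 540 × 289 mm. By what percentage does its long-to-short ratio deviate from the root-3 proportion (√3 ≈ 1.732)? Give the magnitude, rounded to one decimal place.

Ratio = 540 / 289 ≈ 1.8685.
Ideal root-3 ≈ 1.7321. |1.8685 − 1.7321| / 1.7321 ≈ 7.87% → 7.9%.

7.9%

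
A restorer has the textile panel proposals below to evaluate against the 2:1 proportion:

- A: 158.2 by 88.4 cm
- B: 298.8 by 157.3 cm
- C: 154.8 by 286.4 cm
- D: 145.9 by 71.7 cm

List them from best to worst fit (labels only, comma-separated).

D, B, C, A

Ratios: A = 158.2 / 88.4 ≈ 1.790; B = 298.8 / 157.3 ≈ 1.900; C = 286.4 / 154.8 ≈ 1.850; D = 145.9 / 71.7 ≈ 2.035.
|Δ from 2.000|: A 0.210; B 0.100; C 0.150; D 0.035.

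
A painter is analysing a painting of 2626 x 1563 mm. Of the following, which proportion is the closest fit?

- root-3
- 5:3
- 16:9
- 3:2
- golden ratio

Ratio = 2626 / 1563 ≈ 1.680.
Distances: root-3 1.732 (Δ 0.052); 5:3 1.667 (Δ 0.013); 16:9 1.778 (Δ 0.098); 3:2 1.500 (Δ 0.180); golden ratio 1.618 (Δ 0.062).

5:3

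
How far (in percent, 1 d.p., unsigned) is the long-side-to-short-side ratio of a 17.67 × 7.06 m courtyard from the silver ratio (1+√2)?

3.7%

Ratio = 17.67 / 7.06 ≈ 2.5028.
Ideal silver ratio ≈ 2.4142. |2.5028 − 2.4142| / 2.4142 ≈ 3.67% → 3.7%.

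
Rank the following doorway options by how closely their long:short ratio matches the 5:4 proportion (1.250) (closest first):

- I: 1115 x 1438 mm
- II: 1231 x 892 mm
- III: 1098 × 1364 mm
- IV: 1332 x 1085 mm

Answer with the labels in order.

III, IV, I, II

I: 1438/1115 ≈ 1.290 → |1.290 − 1.250| = 0.040
II: 1231/892 ≈ 1.380 → |1.380 − 1.250| = 0.130
III: 1364/1098 ≈ 1.242 → |1.242 − 1.250| = 0.008
IV: 1332/1085 ≈ 1.228 → |1.228 − 1.250| = 0.022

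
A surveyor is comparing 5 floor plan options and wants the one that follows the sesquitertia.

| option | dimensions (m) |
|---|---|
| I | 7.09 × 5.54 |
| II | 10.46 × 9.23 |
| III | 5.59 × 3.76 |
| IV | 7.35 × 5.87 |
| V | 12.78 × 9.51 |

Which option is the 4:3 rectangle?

Target 4:3 ≈ 1.333.
I: 1.280 (Δ0.053)  II: 1.133 (Δ0.200)  III: 1.487 (Δ0.154)  IV: 1.252 (Δ0.081)  V: 1.344 (Δ0.011)

V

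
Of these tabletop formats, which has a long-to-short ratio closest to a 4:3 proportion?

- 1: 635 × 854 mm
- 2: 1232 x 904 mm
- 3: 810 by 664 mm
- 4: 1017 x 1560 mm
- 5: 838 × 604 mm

1

Ratios (long/short): 1 ≈ 1.345; 2 ≈ 1.363; 3 ≈ 1.220; 4 ≈ 1.534; 5 ≈ 1.387.
4:3 ≈ 1.333; option 1 is nearest (Δ 0.012).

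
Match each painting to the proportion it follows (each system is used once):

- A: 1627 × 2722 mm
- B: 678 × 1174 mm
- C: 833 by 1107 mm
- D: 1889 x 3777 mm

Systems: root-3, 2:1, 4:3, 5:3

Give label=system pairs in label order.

A=5:3, B=root-3, C=4:3, D=2:1

Ratios: A ≈ 1.673; B ≈ 1.732; C ≈ 1.329; D ≈ 1.999.
Targets: root-3 ≈ 1.732; 2:1 ≈ 2.000; 4:3 ≈ 1.333; 5:3 ≈ 1.667.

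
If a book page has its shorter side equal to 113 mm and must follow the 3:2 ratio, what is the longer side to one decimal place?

3:2 = 1.50000.
Longer side = 113 × 1.50000 ≈ 169.500 → 169.5 mm.

169.5 mm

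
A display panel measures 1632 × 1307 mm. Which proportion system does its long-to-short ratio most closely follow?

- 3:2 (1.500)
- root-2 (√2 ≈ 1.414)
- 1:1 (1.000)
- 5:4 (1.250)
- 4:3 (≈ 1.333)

Ratio = 1632 / 1307 ≈ 1.249.
Distances: 3:2 1.500 (Δ 0.251); root-2 1.414 (Δ 0.165); 1:1 1.000 (Δ 0.249); 5:4 1.250 (Δ 0.001); 4:3 1.333 (Δ 0.084).

5:4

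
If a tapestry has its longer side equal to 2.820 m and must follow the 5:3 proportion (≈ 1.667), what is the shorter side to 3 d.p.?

1.692 m

5:3 ≈ 1.66667.
Shorter side = 2.820 ÷ 1.66667 ≈ 1.69200 → 1.692 m.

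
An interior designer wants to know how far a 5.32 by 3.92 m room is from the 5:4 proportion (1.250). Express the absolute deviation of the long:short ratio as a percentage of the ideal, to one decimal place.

8.6%

Ratio = 5.32 / 3.92 ≈ 1.3571.
Ideal 5:4 = 1.2500. |1.3571 − 1.2500| / 1.2500 ≈ 8.57% → 8.6%.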